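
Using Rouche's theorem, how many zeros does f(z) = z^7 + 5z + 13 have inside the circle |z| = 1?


Step 1: On |z| = 1 the three terms have sizes |z^7| = 1^7 = 1, |5z| = 5*1 = 5, |13| = 13
Step 2: The dominant term is g(z) = 13; let h(z) = z^7 + 5z so f = g + h
Step 3: On |z| = 1: |g| = 13 and |h| <= 1 + 5 = 6
Step 4: Since 13 > 6, |h| < |g| on |z| = 1, so by Rouche f has the same number of zeros as g inside |z| < 1
Step 5: g(z) = 13 is a nonzero constant with no zeros inside |z| < 1. Answer = 0

0


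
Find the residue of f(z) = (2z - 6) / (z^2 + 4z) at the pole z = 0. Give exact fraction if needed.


Step 1: Q(z) = z^2 + 4z = (z)(z + 4)
Step 2: Q'(z) = 2z + 4
Step 3: Q'(0) = 4, P(0) = -6
Step 4: Res = P(0)/Q'(0) = -6/4 = -3/2

-3/2


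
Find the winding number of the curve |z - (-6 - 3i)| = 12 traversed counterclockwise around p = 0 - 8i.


Step 1: Center c = (-6, -3), radius = 12
Step 2: |p - c|^2 = 6^2 + (-5)^2 = 61
Step 3: r^2 = 144
Step 4: |p-c| < r so winding number = 1

1


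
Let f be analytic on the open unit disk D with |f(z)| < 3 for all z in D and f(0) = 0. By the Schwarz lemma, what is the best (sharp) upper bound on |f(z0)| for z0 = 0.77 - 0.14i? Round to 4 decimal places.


Step 1: g = f/3 maps D -> D with g(0) = 0, so by the Schwarz lemma |g(z)| <= |z|, i.e. |f(z)| <= 3|z|; this is sharp (f(z) = 3z).
Step 2: |z0|^2 = 0.77^2 + (-0.14)^2 = 0.6125
Step 3: |z0| = sqrt(0.6125) = 0.782624
Step 4: Best bound = 3 * |z0| = 3 * 0.782624 = 2.3479

2.3479


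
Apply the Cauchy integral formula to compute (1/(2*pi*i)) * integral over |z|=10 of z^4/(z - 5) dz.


Step 1: f(z) = z^4, a = 5 is inside |z| = 10
Step 2: By Cauchy integral formula: (1/(2pi*i)) * integral = f(a)
Step 3: f(5) = 5^4 = 625

625


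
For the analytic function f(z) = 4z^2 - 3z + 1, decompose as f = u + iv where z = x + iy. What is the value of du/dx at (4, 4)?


Step 1: f(z) = 4(x+iy)^2 - 3(x+iy) + 1
Step 2: u = 4(x^2 - y^2) - 3x + 1
Step 3: u_x = 8x - 3
Step 4: At (4, 4): u_x = 32 - 3 = 29

29


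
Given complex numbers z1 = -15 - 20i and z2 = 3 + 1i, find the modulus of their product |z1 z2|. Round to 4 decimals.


Step 1: |z1| = sqrt((-15)^2 + (-20)^2) = sqrt(625)
Step 2: |z2| = sqrt(3^2 + 1^2) = sqrt(10)
Step 3: |z1*z2| = |z1|*|z2| = sqrt(625) * sqrt(10) = sqrt(625 * 10) = sqrt(6250)
Step 4: = 79.0569

79.0569


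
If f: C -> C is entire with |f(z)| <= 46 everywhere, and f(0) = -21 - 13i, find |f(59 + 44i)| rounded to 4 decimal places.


Step 1: By Liouville's theorem, a bounded entire function is constant.
Step 2: f(z) = f(0) = -21 - 13i for all z.
Step 3: |f(w)| = |-21 - 13i| = sqrt(441 + 169)
Step 4: = 24.6982

24.6982


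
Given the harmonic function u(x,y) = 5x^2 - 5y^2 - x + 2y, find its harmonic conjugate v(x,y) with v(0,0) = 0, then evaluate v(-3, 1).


Step 1: v_x = -u_y = 10y - 2
Step 2: v_y = u_x = 10x - 1
Step 3: v = 10xy - 2x - y + C
Step 4: v(0,0) = 0 => C = 0
Step 5: v(-3, 1) = -25

-25


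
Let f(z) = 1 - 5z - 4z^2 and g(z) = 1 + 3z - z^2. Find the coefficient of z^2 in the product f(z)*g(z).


Step 1: z^2 term in f*g comes from: (1)*(-z^2) + (-5z)*(3z) + (-4z^2)*(1)
Step 2: = -1 - 15 - 4
Step 3: = -20

-20


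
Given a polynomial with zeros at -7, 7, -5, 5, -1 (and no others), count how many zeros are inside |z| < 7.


Step 1: Check each root:
  z = -7: |-7| = 7 >= 7
  z = 7: |7| = 7 >= 7
  z = -5: |-5| = 5 < 7
  z = 5: |5| = 5 < 7
  z = -1: |-1| = 1 < 7
Step 2: Count = 3

3


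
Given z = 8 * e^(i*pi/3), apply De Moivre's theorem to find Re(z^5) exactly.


Step 1: By De Moivre's theorem, z^5 = 8^5 * e^(i*5*pi/3) = 32768 * (cos(5*pi/3) + i*sin(5*pi/3))
Step 2: |z|^5 = 8^5 = 32768
Step 3: The angle 5*pi/3 already lies in [0, 2*pi)
Step 4: cos(5*pi/3) = 1/2
Step 5: Re(z^5) = 32768 * 1/2 = 16384

16384


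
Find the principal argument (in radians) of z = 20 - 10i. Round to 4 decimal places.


Step 1: z = 20 - 10i
Step 2: arg(z) = atan2(-10, 20)
Step 3: arg(z) = -0.4636

-0.4636


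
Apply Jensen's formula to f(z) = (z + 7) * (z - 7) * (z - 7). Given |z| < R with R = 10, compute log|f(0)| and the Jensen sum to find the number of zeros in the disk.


Jensen's formula: (1/2pi)*integral log|f(Re^it)|dt = log|f(0)| + sum_{|a_k|<R} log(R/|a_k|)
Step 1: f(0) = 7 * (-7) * (-7) = 343
Step 2: log|f(0)| = log|-7| + log|7| + log|7| = 5.8377
Step 3: Zeros inside |z| < 10: -7, 7, 7
Step 4: Jensen sum = log(10/7) + log(10/7) + log(10/7) = 1.07
Step 5: n(R) = number of terms in the Jensen sum = count of zeros inside |z| < 10 = 3

3


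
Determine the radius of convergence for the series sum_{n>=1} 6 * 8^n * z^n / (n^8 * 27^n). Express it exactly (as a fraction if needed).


Step 1: General term a_n = 6 * 8^n / (n^8 * 27^n)
Step 2: By the root test, |a_n|^(1/n) = 6^(1/n) * 8 / (n^(8/n) * 27) -> 8/27 as n -> infinity (since 6^(1/n) -> 1 and n^(8/n) -> 1)
Step 3: R = 1/lim|a_n|^(1/n) = 27/8

27/8


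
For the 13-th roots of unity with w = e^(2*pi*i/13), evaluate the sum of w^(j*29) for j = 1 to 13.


Step 1: The sum sum_{j=1}^{n} w^(k*j) equals n if n | k, else 0.
Step 2: Here n = 13, k = 29
Step 3: Does n divide k? 13 | 29 -> False
Step 4: Sum = 0

0


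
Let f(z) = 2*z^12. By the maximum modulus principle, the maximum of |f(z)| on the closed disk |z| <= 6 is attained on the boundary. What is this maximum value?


Step 1: On |z| = 6, |f(z)| = 2 * |z|^12 = 2 * 6^12
Step 2: By maximum modulus principle, maximum is on boundary.
Step 3: Maximum = 2 * 2176782336 = 4353564672

4353564672


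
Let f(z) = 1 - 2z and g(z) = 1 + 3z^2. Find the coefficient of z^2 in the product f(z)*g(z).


Step 1: z^2 term in f*g comes from: (1)*(3z^2) + (-2z)*(0) + (0)*(1)
Step 2: = 3 + 0 + 0
Step 3: = 3

3


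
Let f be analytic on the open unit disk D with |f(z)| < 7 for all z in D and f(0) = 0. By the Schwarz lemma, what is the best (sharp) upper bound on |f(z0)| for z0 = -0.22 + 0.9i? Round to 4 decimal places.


Step 1: g = f/7 maps D -> D with g(0) = 0, so by the Schwarz lemma |g(z)| <= |z|, i.e. |f(z)| <= 7|z|; this is sharp (f(z) = 7z).
Step 2: |z0|^2 = (-0.22)^2 + 0.9^2 = 0.8584
Step 3: |z0| = sqrt(0.8584) = 0.926499
Step 4: Best bound = 7 * |z0| = 7 * 0.926499 = 6.4855

6.4855


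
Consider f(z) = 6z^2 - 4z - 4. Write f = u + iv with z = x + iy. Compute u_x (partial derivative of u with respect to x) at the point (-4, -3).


Step 1: f(z) = 6(x+iy)^2 - 4(x+iy) - 4
Step 2: u = 6(x^2 - y^2) - 4x - 4
Step 3: u_x = 12x - 4
Step 4: At (-4, -3): u_x = -48 - 4 = -52

-52


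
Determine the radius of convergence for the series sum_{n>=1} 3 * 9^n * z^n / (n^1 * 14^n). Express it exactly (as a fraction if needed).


Step 1: General term a_n = 3 * 9^n / (n^1 * 14^n)
Step 2: By the root test, |a_n|^(1/n) = 3^(1/n) * 9 / (n^(1/n) * 14) -> 9/14 as n -> infinity (since 3^(1/n) -> 1 and n^(1/n) -> 1)
Step 3: R = 1/lim|a_n|^(1/n) = 14/9

14/9


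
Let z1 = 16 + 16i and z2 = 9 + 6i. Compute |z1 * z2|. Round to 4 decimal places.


Step 1: |z1| = sqrt(16^2 + 16^2) = sqrt(512)
Step 2: |z2| = sqrt(9^2 + 6^2) = sqrt(117)
Step 3: |z1*z2| = |z1|*|z2| = sqrt(512) * sqrt(117) = sqrt(512 * 117) = sqrt(59904)
Step 4: = 244.7529

244.7529


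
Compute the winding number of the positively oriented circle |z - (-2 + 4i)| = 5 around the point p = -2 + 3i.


Step 1: Center c = (-2, 4), radius = 5
Step 2: |p - c|^2 = 0^2 + (-1)^2 = 1
Step 3: r^2 = 25
Step 4: |p-c| < r so winding number = 1

1


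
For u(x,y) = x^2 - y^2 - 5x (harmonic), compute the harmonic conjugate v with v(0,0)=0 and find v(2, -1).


Step 1: v_x = -u_y = 2y + 0
Step 2: v_y = u_x = 2x - 5
Step 3: v = 2xy - 5y + C
Step 4: v(0,0) = 0 => C = 0
Step 5: v(2, -1) = 1

1


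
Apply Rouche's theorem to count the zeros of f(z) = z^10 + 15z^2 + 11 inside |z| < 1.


Step 1: On |z| = 1 the three terms have sizes |z^10| = 1^10 = 1, |15z^2| = 15*1^2 = 15, |11| = 11
Step 2: The dominant term is g(z) = 15z^2; let h(z) = z^10 + 11 so f = g + h
Step 3: On |z| = 1: |g| = 15 and |h| <= 1 + 11 = 12
Step 4: Since 15 > 12, |h| < |g| on |z| = 1, so by Rouche f has the same number of zeros as g inside |z| < 1
Step 5: g(z) = 15z^2 has 2 zeros (at the origin, multiplicity 2) inside |z| < 1. Answer = 2

2


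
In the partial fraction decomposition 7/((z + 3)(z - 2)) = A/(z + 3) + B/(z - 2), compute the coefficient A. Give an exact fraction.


Step 1: Multiply both sides by (z + 3) and set z = -3
Step 2: A = 7 / (-3 - 2)
Step 3: A = 7 / (-5)
Step 4: A = -7/5

-7/5


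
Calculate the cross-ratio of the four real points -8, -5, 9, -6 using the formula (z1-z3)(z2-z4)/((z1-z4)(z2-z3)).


Step 1: (z1-z3)(z2-z4) = (-17) * 1 = -17
Step 2: (z1-z4)(z2-z3) = (-2) * (-14) = 28
Step 3: Cross-ratio = -17/28 = -17/28

-17/28


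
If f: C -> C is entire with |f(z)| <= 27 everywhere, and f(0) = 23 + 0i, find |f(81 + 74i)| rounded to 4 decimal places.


Step 1: By Liouville's theorem, a bounded entire function is constant.
Step 2: f(z) = f(0) = 23 + 0i for all z.
Step 3: |f(w)| = |23 + 0i| = sqrt(529 + 0)
Step 4: = 23.0

23.0


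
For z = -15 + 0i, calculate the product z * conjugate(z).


Step 1: conj(z) = -15 - 0i
Step 2: z * conj(z) = (-15)^2 + 0^2
Step 3: = 225 + 0 = 225

225


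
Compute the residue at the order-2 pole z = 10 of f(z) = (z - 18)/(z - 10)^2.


Step 1: Pole of order 2 at z = 10
Step 2: Res = lim d/dz [(z - 10)^2 * f(z)] as z -> 10
Step 3: (z - 10)^2 * f(z) = z - 18
Step 4: d/dz[z - 18] = 1

1


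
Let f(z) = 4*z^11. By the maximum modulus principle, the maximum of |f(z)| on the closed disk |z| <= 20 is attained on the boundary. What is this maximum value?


Step 1: On |z| = 20, |f(z)| = 4 * |z|^11 = 4 * 20^11
Step 2: By maximum modulus principle, maximum is on boundary.
Step 3: Maximum = 4 * 204800000000000 = 819200000000000

819200000000000


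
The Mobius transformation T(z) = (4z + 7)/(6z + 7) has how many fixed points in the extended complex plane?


Step 1: Fixed points satisfy T(z) = z
Step 2: 6z^2 + 3z - 7 = 0
Step 3: Discriminant = 3^2 - 4*6*(-7) = 177
Step 4: Number of fixed points = 2

2


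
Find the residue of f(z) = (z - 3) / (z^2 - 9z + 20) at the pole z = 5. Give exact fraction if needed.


Step 1: Q(z) = z^2 - 9z + 20 = (z - 5)(z - 4)
Step 2: Q'(z) = 2z - 9
Step 3: Q'(5) = 1, P(5) = 2
Step 4: Res = P(5)/Q'(5) = 2/1 = 2

2


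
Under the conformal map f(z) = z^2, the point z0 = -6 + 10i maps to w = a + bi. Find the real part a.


Step 1: z0 = -6 + 10i
Step 2: z0^2 = (-6)^2 - 10^2 - 120i
Step 3: real part = 36 - 100 = -64

-64


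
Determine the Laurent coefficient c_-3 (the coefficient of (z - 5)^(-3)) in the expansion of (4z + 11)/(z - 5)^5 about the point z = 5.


Step 1: Write the numerator in powers of (z - 5): 4z + 11 = 4(z - 5) + (4*5 + 11) = 4(z - 5) + 31
Step 2: Divide by (z - 5)^5: f(z) = 31(z - 5)^(-5) + 4(z - 5)^(-4)
Step 3: This finite sum is the Laurent series of f about z = 5.
Step 4: Only the powers -5 and -4 appear, so the coefficient of (z - 5)^(-3) = 0

0


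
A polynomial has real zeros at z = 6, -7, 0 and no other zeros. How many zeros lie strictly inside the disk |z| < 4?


Step 1: Check each root:
  z = 6: |6| = 6 >= 4
  z = -7: |-7| = 7 >= 4
  z = 0: |0| = 0 < 4
Step 2: Count = 1

1


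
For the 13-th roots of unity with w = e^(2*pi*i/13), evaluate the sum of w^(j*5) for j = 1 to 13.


Step 1: The sum sum_{j=1}^{n} w^(k*j) equals n if n | k, else 0.
Step 2: Here n = 13, k = 5
Step 3: Does n divide k? 13 | 5 -> False
Step 4: Sum = 0

0


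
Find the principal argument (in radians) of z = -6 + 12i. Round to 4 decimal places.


Step 1: z = -6 + 12i
Step 2: arg(z) = atan2(12, -6)
Step 3: arg(z) = 2.0344

2.0344


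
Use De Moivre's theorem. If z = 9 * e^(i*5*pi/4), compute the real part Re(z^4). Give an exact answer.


Step 1: By De Moivre's theorem, z^4 = 9^4 * e^(i*4*5*pi/4) = 6561 * (cos(5*pi) + i*sin(5*pi))
Step 2: |z|^4 = 9^4 = 6561
Step 3: Reduce the angle mod 2*pi: 5*pi - 4*pi = pi
Step 4: cos(pi) = -1
Step 5: Re(z^4) = 6561 * (-1) = -6561

-6561


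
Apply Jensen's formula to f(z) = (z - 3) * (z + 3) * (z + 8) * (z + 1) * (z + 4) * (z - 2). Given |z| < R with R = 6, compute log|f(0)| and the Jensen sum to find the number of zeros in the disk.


Jensen's formula: (1/2pi)*integral log|f(Re^it)|dt = log|f(0)| + sum_{|a_k|<R} log(R/|a_k|)
Step 1: f(0) = (-3) * 3 * 8 * 1 * 4 * (-2) = 576
Step 2: log|f(0)| = log|3| + log|-3| + log|-8| + log|-1| + log|-4| + log|2| = 6.3561
Step 3: Zeros inside |z| < 6: 3, -3, -1, -4, 2
Step 4: Jensen sum = log(6/3) + log(6/3) + log(6/1) + log(6/4) + log(6/2) = 4.6821
Step 5: n(R) = number of terms in the Jensen sum = count of zeros inside |z| < 6 = 5

5


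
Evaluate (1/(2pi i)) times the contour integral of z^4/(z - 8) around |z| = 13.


Step 1: f(z) = z^4, a = 8 is inside |z| = 13
Step 2: By Cauchy integral formula: (1/(2pi*i)) * integral = f(a)
Step 3: f(8) = 8^4 = 4096

4096


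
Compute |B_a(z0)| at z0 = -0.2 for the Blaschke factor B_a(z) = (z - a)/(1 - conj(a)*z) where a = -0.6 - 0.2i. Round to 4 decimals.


Step 1: Numerator z0 - a = -0.2 - (-0.6 - 0.2i) = 0.4 + 0.2i
Step 2: Denominator 1 - conj(a)*z0 = 1 - (-0.6 + 0.2i)*(-0.2) = 0.88 + 0.04i
Step 3: |z0 - a|^2 = 0.4^2 + 0.2^2 = 0.2; |1 - conj(a)*z0|^2 = 0.88^2 + 0.04^2 = 0.776
Step 4: |B_a(-0.2)| = sqrt(0.2 / 0.776) = sqrt(0.257732)
Step 5: = 0.5077

0.5077


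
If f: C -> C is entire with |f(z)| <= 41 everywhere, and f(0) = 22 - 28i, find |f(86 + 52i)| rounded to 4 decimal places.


Step 1: By Liouville's theorem, a bounded entire function is constant.
Step 2: f(z) = f(0) = 22 - 28i for all z.
Step 3: |f(w)| = |22 - 28i| = sqrt(484 + 784)
Step 4: = 35.609

35.609


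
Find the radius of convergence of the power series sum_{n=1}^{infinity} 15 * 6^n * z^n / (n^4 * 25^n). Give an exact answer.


Step 1: General term a_n = 15 * 6^n / (n^4 * 25^n)
Step 2: By the root test, |a_n|^(1/n) = 15^(1/n) * 6 / (n^(4/n) * 25) -> 6/25 as n -> infinity (since 15^(1/n) -> 1 and n^(4/n) -> 1)
Step 3: R = 1/lim|a_n|^(1/n) = 25/6

25/6


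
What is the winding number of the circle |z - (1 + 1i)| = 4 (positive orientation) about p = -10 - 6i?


Step 1: Center c = (1, 1), radius = 4
Step 2: |p - c|^2 = (-11)^2 + (-7)^2 = 170
Step 3: r^2 = 16
Step 4: |p-c| > r so winding number = 0

0


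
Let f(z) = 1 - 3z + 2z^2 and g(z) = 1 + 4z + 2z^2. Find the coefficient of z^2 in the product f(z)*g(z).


Step 1: z^2 term in f*g comes from: (1)*(2z^2) + (-3z)*(4z) + (2z^2)*(1)
Step 2: = 2 - 12 + 2
Step 3: = -8

-8


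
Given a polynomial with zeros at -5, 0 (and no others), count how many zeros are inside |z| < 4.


Step 1: Check each root:
  z = -5: |-5| = 5 >= 4
  z = 0: |0| = 0 < 4
Step 2: Count = 1

1


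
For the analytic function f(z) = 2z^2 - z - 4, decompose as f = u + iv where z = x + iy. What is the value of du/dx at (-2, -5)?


Step 1: f(z) = 2(x+iy)^2 - (x+iy) - 4
Step 2: u = 2(x^2 - y^2) - x - 4
Step 3: u_x = 4x - 1
Step 4: At (-2, -5): u_x = -8 - 1 = -9

-9


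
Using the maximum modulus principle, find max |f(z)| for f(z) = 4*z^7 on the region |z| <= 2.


Step 1: On |z| = 2, |f(z)| = 4 * |z|^7 = 4 * 2^7
Step 2: By maximum modulus principle, maximum is on boundary.
Step 3: Maximum = 4 * 128 = 512

512


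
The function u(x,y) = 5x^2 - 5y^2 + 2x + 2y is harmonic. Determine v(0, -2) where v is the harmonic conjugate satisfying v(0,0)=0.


Step 1: v_x = -u_y = 10y - 2
Step 2: v_y = u_x = 10x + 2
Step 3: v = 10xy - 2x + 2y + C
Step 4: v(0,0) = 0 => C = 0
Step 5: v(0, -2) = -4

-4


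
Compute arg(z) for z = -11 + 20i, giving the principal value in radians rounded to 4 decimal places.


Step 1: z = -11 + 20i
Step 2: arg(z) = atan2(20, -11)
Step 3: arg(z) = 2.0736

2.0736


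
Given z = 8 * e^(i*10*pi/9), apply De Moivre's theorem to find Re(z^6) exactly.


Step 1: By De Moivre's theorem, z^6 = 8^6 * e^(i*6*10*pi/9) = 262144 * (cos(20*pi/3) + i*sin(20*pi/3))
Step 2: |z|^6 = 8^6 = 262144
Step 3: Reduce the angle mod 2*pi: 20*pi/3 - 6*pi = 2*pi/3
Step 4: cos(2*pi/3) = -1/2
Step 5: Re(z^6) = 262144 * (-1/2) = -131072

-131072


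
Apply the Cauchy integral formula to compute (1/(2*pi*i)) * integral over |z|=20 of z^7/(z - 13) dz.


Step 1: f(z) = z^7, a = 13 is inside |z| = 20
Step 2: By Cauchy integral formula: (1/(2pi*i)) * integral = f(a)
Step 3: f(13) = 13^7 = 62748517

62748517


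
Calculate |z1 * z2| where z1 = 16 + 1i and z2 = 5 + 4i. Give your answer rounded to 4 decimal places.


Step 1: |z1| = sqrt(16^2 + 1^2) = sqrt(257)
Step 2: |z2| = sqrt(5^2 + 4^2) = sqrt(41)
Step 3: |z1*z2| = |z1|*|z2| = sqrt(257) * sqrt(41) = sqrt(257 * 41) = sqrt(10537)
Step 4: = 102.6499

102.6499


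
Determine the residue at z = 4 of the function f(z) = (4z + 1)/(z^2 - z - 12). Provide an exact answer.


Step 1: Q(z) = z^2 - z - 12 = (z - 4)(z + 3)
Step 2: Q'(z) = 2z - 1
Step 3: Q'(4) = 7, P(4) = 17
Step 4: Res = P(4)/Q'(4) = 17/7 = 17/7

17/7


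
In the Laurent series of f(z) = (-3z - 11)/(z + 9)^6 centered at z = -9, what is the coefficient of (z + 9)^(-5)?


Step 1: Write the numerator in powers of (z + 9): -3z - 11 = -3(z + 9) + (-3*(-9) - 11) = -3(z + 9) + 16
Step 2: Divide by (z + 9)^6: f(z) = 16(z + 9)^(-6) - 3(z + 9)^(-5)
Step 3: This finite sum is the Laurent series of f about z = -9.
Step 4: Coefficient of (z + 9)^(-5) = coefficient of (z + 9) in the re-centred numerator = -3

-3


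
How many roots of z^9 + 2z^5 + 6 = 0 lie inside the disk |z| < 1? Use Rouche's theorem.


Step 1: On |z| = 1 the three terms have sizes |z^9| = 1^9 = 1, |2z^5| = 2*1^5 = 2, |6| = 6
Step 2: The dominant term is g(z) = 6; let h(z) = z^9 + 2z^5 so f = g + h
Step 3: On |z| = 1: |g| = 6 and |h| <= 1 + 2 = 3
Step 4: Since 6 > 3, |h| < |g| on |z| = 1, so by Rouche f has the same number of zeros as g inside |z| < 1
Step 5: g(z) = 6 is a nonzero constant with no zeros inside |z| < 1. Answer = 0

0


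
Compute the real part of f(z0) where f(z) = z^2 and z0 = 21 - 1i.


Step 1: z0 = 21 - 1i
Step 2: z0^2 = 21^2 - (-1)^2 - 42i
Step 3: real part = 441 - 1 = 440

440


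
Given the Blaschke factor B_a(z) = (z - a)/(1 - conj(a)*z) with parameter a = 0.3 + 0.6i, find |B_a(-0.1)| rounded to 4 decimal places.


Step 1: Numerator z0 - a = -0.1 - (0.3 + 0.6i) = -0.4 - 0.6i
Step 2: Denominator 1 - conj(a)*z0 = 1 - (0.3 - 0.6i)*(-0.1) = 1.03 - 0.06i
Step 3: |z0 - a|^2 = (-0.4)^2 + (-0.6)^2 = 0.52; |1 - conj(a)*z0|^2 = 1.03^2 + (-0.06)^2 = 1.0645
Step 4: |B_a(-0.1)| = sqrt(0.52 / 1.0645) = sqrt(0.488492)
Step 5: = 0.6989

0.6989


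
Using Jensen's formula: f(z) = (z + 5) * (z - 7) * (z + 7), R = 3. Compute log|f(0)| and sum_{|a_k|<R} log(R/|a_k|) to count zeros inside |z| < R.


Jensen's formula: (1/2pi)*integral log|f(Re^it)|dt = log|f(0)| + sum_{|a_k|<R} log(R/|a_k|)
Step 1: f(0) = 5 * (-7) * 7 = -245
Step 2: log|f(0)| = log|-5| + log|7| + log|-7| = 5.5013
Step 3: Zeros inside |z| < 3: none
Step 4: Jensen sum = (empty sum) = 0
Step 5: n(R) = number of terms in the Jensen sum = count of zeros inside |z| < 3 = 0

0


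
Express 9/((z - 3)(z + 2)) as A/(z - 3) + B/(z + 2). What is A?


Step 1: Multiply both sides by (z - 3) and set z = 3
Step 2: A = 9 / (3 + 2)
Step 3: A = 9 / 5
Step 4: A = 9/5

9/5


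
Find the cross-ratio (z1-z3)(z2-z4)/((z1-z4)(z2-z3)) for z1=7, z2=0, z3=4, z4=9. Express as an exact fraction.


Step 1: (z1-z3)(z2-z4) = 3 * (-9) = -27
Step 2: (z1-z4)(z2-z3) = (-2) * (-4) = 8
Step 3: Cross-ratio = -27/8 = -27/8

-27/8


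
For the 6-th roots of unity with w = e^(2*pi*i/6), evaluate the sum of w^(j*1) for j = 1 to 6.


Step 1: The sum sum_{j=1}^{n} w^(k*j) equals n if n | k, else 0.
Step 2: Here n = 6, k = 1
Step 3: Does n divide k? 6 | 1 -> False
Step 4: Sum = 0

0


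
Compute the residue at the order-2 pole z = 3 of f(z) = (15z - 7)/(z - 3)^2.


Step 1: Pole of order 2 at z = 3
Step 2: Res = lim d/dz [(z - 3)^2 * f(z)] as z -> 3
Step 3: (z - 3)^2 * f(z) = 15z - 7
Step 4: d/dz[15z - 7] = 15

15


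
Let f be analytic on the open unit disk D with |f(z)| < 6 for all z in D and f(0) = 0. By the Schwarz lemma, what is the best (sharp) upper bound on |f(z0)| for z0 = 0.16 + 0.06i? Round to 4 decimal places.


Step 1: g = f/6 maps D -> D with g(0) = 0, so by the Schwarz lemma |g(z)| <= |z|, i.e. |f(z)| <= 6|z|; this is sharp (f(z) = 6z).
Step 2: |z0|^2 = 0.16^2 + 0.06^2 = 0.0292
Step 3: |z0| = sqrt(0.0292) = 0.17088
Step 4: Best bound = 6 * |z0| = 6 * 0.17088 = 1.0253

1.0253


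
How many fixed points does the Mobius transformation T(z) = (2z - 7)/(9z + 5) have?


Step 1: Fixed points satisfy T(z) = z
Step 2: 9z^2 + 3z + 7 = 0
Step 3: Discriminant = 3^2 - 4*9*7 = -243
Step 4: Number of fixed points = 2

2


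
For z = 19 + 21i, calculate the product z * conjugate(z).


Step 1: conj(z) = 19 - 21i
Step 2: z * conj(z) = 19^2 + 21^2
Step 3: = 361 + 441 = 802

802


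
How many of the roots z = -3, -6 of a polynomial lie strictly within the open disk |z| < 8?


Step 1: Check each root:
  z = -3: |-3| = 3 < 8
  z = -6: |-6| = 6 < 8
Step 2: Count = 2

2


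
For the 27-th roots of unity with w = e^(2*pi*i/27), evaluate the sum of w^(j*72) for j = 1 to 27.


Step 1: The sum sum_{j=1}^{n} w^(k*j) equals n if n | k, else 0.
Step 2: Here n = 27, k = 72
Step 3: Does n divide k? 27 | 72 -> False
Step 4: Sum = 0

0


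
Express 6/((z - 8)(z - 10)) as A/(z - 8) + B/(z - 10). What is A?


Step 1: Multiply both sides by (z - 8) and set z = 8
Step 2: A = 6 / (8 - 10)
Step 3: A = 6 / (-2)
Step 4: A = -3

-3


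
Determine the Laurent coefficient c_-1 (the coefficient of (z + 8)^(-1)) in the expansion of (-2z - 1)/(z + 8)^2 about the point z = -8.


Step 1: Write the numerator in powers of (z + 8): -2z - 1 = -2(z + 8) + (-2*(-8) - 1) = -2(z + 8) + 15
Step 2: Divide by (z + 8)^2: f(z) = 15(z + 8)^(-2) - 2(z + 8)^(-1)
Step 3: This finite sum is the Laurent series of f about z = -8.
Step 4: Coefficient of (z + 8)^(-1) = coefficient of (z + 8) in the re-centred numerator = -2

-2


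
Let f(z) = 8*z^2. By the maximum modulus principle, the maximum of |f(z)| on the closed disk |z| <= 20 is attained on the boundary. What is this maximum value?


Step 1: On |z| = 20, |f(z)| = 8 * |z|^2 = 8 * 20^2
Step 2: By maximum modulus principle, maximum is on boundary.
Step 3: Maximum = 8 * 400 = 3200

3200


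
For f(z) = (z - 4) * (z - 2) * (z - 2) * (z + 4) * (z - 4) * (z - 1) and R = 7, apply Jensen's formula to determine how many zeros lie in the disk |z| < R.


Jensen's formula: (1/2pi)*integral log|f(Re^it)|dt = log|f(0)| + sum_{|a_k|<R} log(R/|a_k|)
Step 1: f(0) = (-4) * (-2) * (-2) * 4 * (-4) * (-1) = -256
Step 2: log|f(0)| = log|4| + log|2| + log|2| + log|-4| + log|4| + log|1| = 5.5452
Step 3: Zeros inside |z| < 7: 4, 2, 2, -4, 4, 1
Step 4: Jensen sum = log(7/4) + log(7/2) + log(7/2) + log(7/4) + log(7/4) + log(7/1) = 6.1303
Step 5: n(R) = number of terms in the Jensen sum = count of zeros inside |z| < 7 = 6

6


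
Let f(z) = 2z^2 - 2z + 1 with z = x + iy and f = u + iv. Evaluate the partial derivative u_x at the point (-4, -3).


Step 1: f(z) = 2(x+iy)^2 - 2(x+iy) + 1
Step 2: u = 2(x^2 - y^2) - 2x + 1
Step 3: u_x = 4x - 2
Step 4: At (-4, -3): u_x = -16 - 2 = -18

-18


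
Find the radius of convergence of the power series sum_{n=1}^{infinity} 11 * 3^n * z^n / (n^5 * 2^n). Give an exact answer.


Step 1: General term a_n = 11 * 3^n / (n^5 * 2^n)
Step 2: By the root test, |a_n|^(1/n) = 11^(1/n) * 3 / (n^(5/n) * 2) -> 3/2 as n -> infinity (since 11^(1/n) -> 1 and n^(5/n) -> 1)
Step 3: R = 1/lim|a_n|^(1/n) = 2/3

2/3


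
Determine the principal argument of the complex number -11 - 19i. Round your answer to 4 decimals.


Step 1: z = -11 - 19i
Step 2: arg(z) = atan2(-19, -11)
Step 3: arg(z) = -2.0956

-2.0956


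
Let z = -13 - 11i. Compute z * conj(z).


Step 1: conj(z) = -13 + 11i
Step 2: z * conj(z) = (-13)^2 + (-11)^2
Step 3: = 169 + 121 = 290

290


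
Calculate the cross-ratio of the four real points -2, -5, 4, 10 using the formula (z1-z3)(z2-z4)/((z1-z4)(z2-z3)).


Step 1: (z1-z3)(z2-z4) = (-6) * (-15) = 90
Step 2: (z1-z4)(z2-z3) = (-12) * (-9) = 108
Step 3: Cross-ratio = 90/108 = 5/6

5/6


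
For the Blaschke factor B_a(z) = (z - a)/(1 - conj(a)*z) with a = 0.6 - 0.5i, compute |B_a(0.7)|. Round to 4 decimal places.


Step 1: Numerator z0 - a = 0.7 - (0.6 - 0.5i) = 0.1 + 0.5i
Step 2: Denominator 1 - conj(a)*z0 = 1 - (0.6 + 0.5i)*0.7 = 0.58 - 0.35i
Step 3: |z0 - a|^2 = 0.1^2 + 0.5^2 = 0.26; |1 - conj(a)*z0|^2 = 0.58^2 + (-0.35)^2 = 0.4589
Step 4: |B_a(0.7)| = sqrt(0.26 / 0.4589) = sqrt(0.566572)
Step 5: = 0.7527

0.7527


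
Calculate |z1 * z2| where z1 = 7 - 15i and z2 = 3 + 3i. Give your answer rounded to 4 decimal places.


Step 1: |z1| = sqrt(7^2 + (-15)^2) = sqrt(274)
Step 2: |z2| = sqrt(3^2 + 3^2) = sqrt(18)
Step 3: |z1*z2| = |z1|*|z2| = sqrt(274) * sqrt(18) = sqrt(274 * 18) = sqrt(4932)
Step 4: = 70.2282

70.2282


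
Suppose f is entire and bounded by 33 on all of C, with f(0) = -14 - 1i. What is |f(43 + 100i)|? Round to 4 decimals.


Step 1: By Liouville's theorem, a bounded entire function is constant.
Step 2: f(z) = f(0) = -14 - 1i for all z.
Step 3: |f(w)| = |-14 - 1i| = sqrt(196 + 1)
Step 4: = 14.0357

14.0357


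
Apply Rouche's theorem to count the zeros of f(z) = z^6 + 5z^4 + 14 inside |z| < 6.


Step 1: On |z| = 6 the three terms have sizes |z^6| = 6^6 = 46656, |5z^4| = 5*6^4 = 6480, |14| = 14
Step 2: The dominant term is g(z) = z^6; let h(z) = 5z^4 + 14 so f = g + h
Step 3: On |z| = 6: |g| = 46656 and |h| <= 6480 + 14 = 6494
Step 4: Since 46656 > 6494, |h| < |g| on |z| = 6, so by Rouche f has the same number of zeros as g inside |z| < 6
Step 5: g(z) = z^6 has 6 zeros (all at the origin) inside |z| < 6. Answer = 6

6


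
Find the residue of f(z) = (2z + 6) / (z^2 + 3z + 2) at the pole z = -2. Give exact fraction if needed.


Step 1: Q(z) = z^2 + 3z + 2 = (z + 2)(z + 1)
Step 2: Q'(z) = 2z + 3
Step 3: Q'(-2) = -1, P(-2) = 2
Step 4: Res = P(-2)/Q'(-2) = 2/(-1) = -2

-2


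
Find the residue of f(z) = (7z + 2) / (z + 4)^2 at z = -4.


Step 1: Pole of order 2 at z = -4
Step 2: Res = lim d/dz [(z + 4)^2 * f(z)] as z -> -4
Step 3: (z + 4)^2 * f(z) = 7z + 2
Step 4: d/dz[7z + 2] = 7

7


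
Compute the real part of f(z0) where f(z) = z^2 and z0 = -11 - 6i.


Step 1: z0 = -11 - 6i
Step 2: z0^2 = (-11)^2 - (-6)^2 + 132i
Step 3: real part = 121 - 36 = 85

85


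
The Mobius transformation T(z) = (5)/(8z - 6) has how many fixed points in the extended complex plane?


Step 1: Fixed points satisfy T(z) = z
Step 2: 8z^2 - 6z - 5 = 0
Step 3: Discriminant = (-6)^2 - 4*8*(-5) = 196
Step 4: Number of fixed points = 2

2


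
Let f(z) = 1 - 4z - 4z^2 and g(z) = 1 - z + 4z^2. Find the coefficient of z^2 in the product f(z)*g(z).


Step 1: z^2 term in f*g comes from: (1)*(4z^2) + (-4z)*(-z) + (-4z^2)*(1)
Step 2: = 4 + 4 - 4
Step 3: = 4

4


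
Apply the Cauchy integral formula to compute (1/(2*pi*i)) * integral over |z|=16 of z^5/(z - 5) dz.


Step 1: f(z) = z^5, a = 5 is inside |z| = 16
Step 2: By Cauchy integral formula: (1/(2pi*i)) * integral = f(a)
Step 3: f(5) = 5^5 = 3125

3125


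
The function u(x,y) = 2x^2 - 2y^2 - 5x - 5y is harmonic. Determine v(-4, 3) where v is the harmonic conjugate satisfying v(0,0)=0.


Step 1: v_x = -u_y = 4y + 5
Step 2: v_y = u_x = 4x - 5
Step 3: v = 4xy + 5x - 5y + C
Step 4: v(0,0) = 0 => C = 0
Step 5: v(-4, 3) = -83

-83


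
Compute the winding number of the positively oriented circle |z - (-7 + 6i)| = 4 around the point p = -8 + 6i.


Step 1: Center c = (-7, 6), radius = 4
Step 2: |p - c|^2 = (-1)^2 + 0^2 = 1
Step 3: r^2 = 16
Step 4: |p-c| < r so winding number = 1

1


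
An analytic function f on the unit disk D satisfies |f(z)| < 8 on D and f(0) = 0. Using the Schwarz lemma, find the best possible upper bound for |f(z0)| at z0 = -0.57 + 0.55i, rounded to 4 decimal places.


Step 1: g = f/8 maps D -> D with g(0) = 0, so by the Schwarz lemma |g(z)| <= |z|, i.e. |f(z)| <= 8|z|; this is sharp (f(z) = 8z).
Step 2: |z0|^2 = (-0.57)^2 + 0.55^2 = 0.6274
Step 3: |z0| = sqrt(0.6274) = 0.792086
Step 4: Best bound = 8 * |z0| = 8 * 0.792086 = 6.3367

6.3367


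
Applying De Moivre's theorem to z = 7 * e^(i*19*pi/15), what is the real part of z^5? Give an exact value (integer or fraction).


Step 1: By De Moivre's theorem, z^5 = 7^5 * e^(i*5*19*pi/15) = 16807 * (cos(19*pi/3) + i*sin(19*pi/3))
Step 2: |z|^5 = 7^5 = 16807
Step 3: Reduce the angle mod 2*pi: 19*pi/3 - 6*pi = pi/3
Step 4: cos(pi/3) = 1/2
Step 5: Re(z^5) = 16807 * 1/2 = 16807/2

16807/2


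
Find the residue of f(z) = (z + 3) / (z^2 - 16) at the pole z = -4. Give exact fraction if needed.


Step 1: Q(z) = z^2 - 16 = (z + 4)(z - 4)
Step 2: Q'(z) = 2z
Step 3: Q'(-4) = -8, P(-4) = -1
Step 4: Res = P(-4)/Q'(-4) = -1/(-8) = 1/8

1/8


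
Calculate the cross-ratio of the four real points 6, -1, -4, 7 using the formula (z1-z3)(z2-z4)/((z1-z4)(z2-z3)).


Step 1: (z1-z3)(z2-z4) = 10 * (-8) = -80
Step 2: (z1-z4)(z2-z3) = (-1) * 3 = -3
Step 3: Cross-ratio = 80/3 = 80/3

80/3


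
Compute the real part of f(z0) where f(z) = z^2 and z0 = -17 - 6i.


Step 1: z0 = -17 - 6i
Step 2: z0^2 = (-17)^2 - (-6)^2 + 204i
Step 3: real part = 289 - 36 = 253

253


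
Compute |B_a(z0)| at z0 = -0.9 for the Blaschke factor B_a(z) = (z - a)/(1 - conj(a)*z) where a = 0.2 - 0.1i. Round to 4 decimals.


Step 1: Numerator z0 - a = -0.9 - (0.2 - 0.1i) = -1.1 + 0.1i
Step 2: Denominator 1 - conj(a)*z0 = 1 - (0.2 + 0.1i)*(-0.9) = 1.18 + 0.09i
Step 3: |z0 - a|^2 = (-1.1)^2 + 0.1^2 = 1.22; |1 - conj(a)*z0|^2 = 1.18^2 + 0.09^2 = 1.4005
Step 4: |B_a(-0.9)| = sqrt(1.22 / 1.4005) = sqrt(0.871117)
Step 5: = 0.9333

0.9333


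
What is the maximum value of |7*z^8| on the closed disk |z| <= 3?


Step 1: On |z| = 3, |f(z)| = 7 * |z|^8 = 7 * 3^8
Step 2: By maximum modulus principle, maximum is on boundary.
Step 3: Maximum = 7 * 6561 = 45927

45927


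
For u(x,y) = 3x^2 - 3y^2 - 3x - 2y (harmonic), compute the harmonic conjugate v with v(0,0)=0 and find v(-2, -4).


Step 1: v_x = -u_y = 6y + 2
Step 2: v_y = u_x = 6x - 3
Step 3: v = 6xy + 2x - 3y + C
Step 4: v(0,0) = 0 => C = 0
Step 5: v(-2, -4) = 56

56


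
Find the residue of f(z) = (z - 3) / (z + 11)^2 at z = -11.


Step 1: Pole of order 2 at z = -11
Step 2: Res = lim d/dz [(z + 11)^2 * f(z)] as z -> -11
Step 3: (z + 11)^2 * f(z) = z - 3
Step 4: d/dz[z - 3] = 1

1


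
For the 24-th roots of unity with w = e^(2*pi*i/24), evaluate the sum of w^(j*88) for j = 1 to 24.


Step 1: The sum sum_{j=1}^{n} w^(k*j) equals n if n | k, else 0.
Step 2: Here n = 24, k = 88
Step 3: Does n divide k? 24 | 88 -> False
Step 4: Sum = 0

0


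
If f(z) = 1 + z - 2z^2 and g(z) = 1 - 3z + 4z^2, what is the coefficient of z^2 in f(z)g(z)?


Step 1: z^2 term in f*g comes from: (1)*(4z^2) + (z)*(-3z) + (-2z^2)*(1)
Step 2: = 4 - 3 - 2
Step 3: = -1

-1


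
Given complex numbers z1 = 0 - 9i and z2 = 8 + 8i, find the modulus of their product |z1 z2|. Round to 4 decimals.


Step 1: |z1| = sqrt(0^2 + (-9)^2) = sqrt(81)
Step 2: |z2| = sqrt(8^2 + 8^2) = sqrt(128)
Step 3: |z1*z2| = |z1|*|z2| = sqrt(81) * sqrt(128) = sqrt(81 * 128) = sqrt(10368)
Step 4: = 101.8234

101.8234


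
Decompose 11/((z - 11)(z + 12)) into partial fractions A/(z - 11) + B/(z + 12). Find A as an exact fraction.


Step 1: Multiply both sides by (z - 11) and set z = 11
Step 2: A = 11 / (11 + 12)
Step 3: A = 11 / 23
Step 4: A = 11/23

11/23


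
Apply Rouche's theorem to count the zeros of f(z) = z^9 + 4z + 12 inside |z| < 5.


Step 1: On |z| = 5 the three terms have sizes |z^9| = 5^9 = 1953125, |4z| = 4*5 = 20, |12| = 12
Step 2: The dominant term is g(z) = z^9; let h(z) = 4z + 12 so f = g + h
Step 3: On |z| = 5: |g| = 1953125 and |h| <= 20 + 12 = 32
Step 4: Since 1953125 > 32, |h| < |g| on |z| = 5, so by Rouche f has the same number of zeros as g inside |z| < 5
Step 5: g(z) = z^9 has 9 zeros (all at the origin) inside |z| < 5. Answer = 9

9


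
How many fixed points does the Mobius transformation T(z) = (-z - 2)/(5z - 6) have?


Step 1: Fixed points satisfy T(z) = z
Step 2: 5z^2 - 5z + 2 = 0
Step 3: Discriminant = (-5)^2 - 4*5*2 = -15
Step 4: Number of fixed points = 2

2


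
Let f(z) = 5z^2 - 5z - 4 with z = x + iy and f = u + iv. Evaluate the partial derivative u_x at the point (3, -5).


Step 1: f(z) = 5(x+iy)^2 - 5(x+iy) - 4
Step 2: u = 5(x^2 - y^2) - 5x - 4
Step 3: u_x = 10x - 5
Step 4: At (3, -5): u_x = 30 - 5 = 25

25


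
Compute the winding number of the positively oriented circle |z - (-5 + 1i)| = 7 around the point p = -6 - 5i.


Step 1: Center c = (-5, 1), radius = 7
Step 2: |p - c|^2 = (-1)^2 + (-6)^2 = 37
Step 3: r^2 = 49
Step 4: |p-c| < r so winding number = 1

1


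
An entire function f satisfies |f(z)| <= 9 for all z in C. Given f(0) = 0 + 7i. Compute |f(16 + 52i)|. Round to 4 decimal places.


Step 1: By Liouville's theorem, a bounded entire function is constant.
Step 2: f(z) = f(0) = 0 + 7i for all z.
Step 3: |f(w)| = |0 + 7i| = sqrt(0 + 49)
Step 4: = 7.0

7.0


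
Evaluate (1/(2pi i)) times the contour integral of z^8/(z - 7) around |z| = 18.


Step 1: f(z) = z^8, a = 7 is inside |z| = 18
Step 2: By Cauchy integral formula: (1/(2pi*i)) * integral = f(a)
Step 3: f(7) = 7^8 = 5764801

5764801


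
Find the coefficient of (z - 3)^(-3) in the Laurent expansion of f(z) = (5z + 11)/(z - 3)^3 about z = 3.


Step 1: Write the numerator in powers of (z - 3): 5z + 11 = 5(z - 3) + (5*3 + 11) = 5(z - 3) + 26
Step 2: Divide by (z - 3)^3: f(z) = 26(z - 3)^(-3) + 5(z - 3)^(-2)
Step 3: This finite sum is the Laurent series of f about z = 3.
Step 4: Coefficient of (z - 3)^(-3) = 5*3 + 11 = 26

26


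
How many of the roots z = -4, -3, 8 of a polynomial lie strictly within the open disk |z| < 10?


Step 1: Check each root:
  z = -4: |-4| = 4 < 10
  z = -3: |-3| = 3 < 10
  z = 8: |8| = 8 < 10
Step 2: Count = 3

3


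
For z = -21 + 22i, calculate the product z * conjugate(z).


Step 1: conj(z) = -21 - 22i
Step 2: z * conj(z) = (-21)^2 + 22^2
Step 3: = 441 + 484 = 925

925


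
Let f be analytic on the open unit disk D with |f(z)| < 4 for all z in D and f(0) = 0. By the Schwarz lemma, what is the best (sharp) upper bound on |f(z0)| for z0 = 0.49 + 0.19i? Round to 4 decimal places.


Step 1: g = f/4 maps D -> D with g(0) = 0, so by the Schwarz lemma |g(z)| <= |z|, i.e. |f(z)| <= 4|z|; this is sharp (f(z) = 4z).
Step 2: |z0|^2 = 0.49^2 + 0.19^2 = 0.2762
Step 3: |z0| = sqrt(0.2762) = 0.525547
Step 4: Best bound = 4 * |z0| = 4 * 0.525547 = 2.1022

2.1022


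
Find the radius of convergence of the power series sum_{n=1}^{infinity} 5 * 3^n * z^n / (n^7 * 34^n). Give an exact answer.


Step 1: General term a_n = 5 * 3^n / (n^7 * 34^n)
Step 2: By the root test, |a_n|^(1/n) = 5^(1/n) * 3 / (n^(7/n) * 34) -> 3/34 as n -> infinity (since 5^(1/n) -> 1 and n^(7/n) -> 1)
Step 3: R = 1/lim|a_n|^(1/n) = 34/3

34/3


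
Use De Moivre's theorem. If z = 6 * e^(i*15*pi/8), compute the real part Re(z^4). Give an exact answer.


Step 1: By De Moivre's theorem, z^4 = 6^4 * e^(i*4*15*pi/8) = 1296 * (cos(15*pi/2) + i*sin(15*pi/2))
Step 2: |z|^4 = 6^4 = 1296
Step 3: Reduce the angle mod 2*pi: 15*pi/2 - 6*pi = 3*pi/2
Step 4: cos(3*pi/2) = 0
Step 5: Re(z^4) = 1296 * 0 = 0

0


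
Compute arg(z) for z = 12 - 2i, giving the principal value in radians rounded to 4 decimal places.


Step 1: z = 12 - 2i
Step 2: arg(z) = atan2(-2, 12)
Step 3: arg(z) = -0.1651

-0.1651


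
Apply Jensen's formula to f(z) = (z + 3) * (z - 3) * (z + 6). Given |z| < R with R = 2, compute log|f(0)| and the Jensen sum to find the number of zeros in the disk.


Jensen's formula: (1/2pi)*integral log|f(Re^it)|dt = log|f(0)| + sum_{|a_k|<R} log(R/|a_k|)
Step 1: f(0) = 3 * (-3) * 6 = -54
Step 2: log|f(0)| = log|-3| + log|3| + log|-6| = 3.989
Step 3: Zeros inside |z| < 2: none
Step 4: Jensen sum = (empty sum) = 0
Step 5: n(R) = number of terms in the Jensen sum = count of zeros inside |z| < 2 = 0

0


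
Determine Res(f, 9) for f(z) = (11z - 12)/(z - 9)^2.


Step 1: Pole of order 2 at z = 9
Step 2: Res = lim d/dz [(z - 9)^2 * f(z)] as z -> 9
Step 3: (z - 9)^2 * f(z) = 11z - 12
Step 4: d/dz[11z - 12] = 11

11


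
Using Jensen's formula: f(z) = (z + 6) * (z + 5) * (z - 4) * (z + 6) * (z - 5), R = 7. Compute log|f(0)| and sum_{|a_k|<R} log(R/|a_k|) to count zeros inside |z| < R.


Jensen's formula: (1/2pi)*integral log|f(Re^it)|dt = log|f(0)| + sum_{|a_k|<R} log(R/|a_k|)
Step 1: f(0) = 6 * 5 * (-4) * 6 * (-5) = 3600
Step 2: log|f(0)| = log|-6| + log|-5| + log|4| + log|-6| + log|5| = 8.1887
Step 3: Zeros inside |z| < 7: -6, -5, 4, -6, 5
Step 4: Jensen sum = log(7/6) + log(7/5) + log(7/4) + log(7/6) + log(7/5) = 1.5409
Step 5: n(R) = number of terms in the Jensen sum = count of zeros inside |z| < 7 = 5

5


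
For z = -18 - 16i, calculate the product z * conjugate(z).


Step 1: conj(z) = -18 + 16i
Step 2: z * conj(z) = (-18)^2 + (-16)^2
Step 3: = 324 + 256 = 580

580


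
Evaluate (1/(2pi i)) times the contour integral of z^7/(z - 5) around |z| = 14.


Step 1: f(z) = z^7, a = 5 is inside |z| = 14
Step 2: By Cauchy integral formula: (1/(2pi*i)) * integral = f(a)
Step 3: f(5) = 5^7 = 78125

78125


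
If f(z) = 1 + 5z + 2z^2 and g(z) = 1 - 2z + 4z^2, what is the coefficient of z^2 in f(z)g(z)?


Step 1: z^2 term in f*g comes from: (1)*(4z^2) + (5z)*(-2z) + (2z^2)*(1)
Step 2: = 4 - 10 + 2
Step 3: = -4

-4


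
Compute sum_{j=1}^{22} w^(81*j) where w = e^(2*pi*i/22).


Step 1: The sum sum_{j=1}^{n} w^(k*j) equals n if n | k, else 0.
Step 2: Here n = 22, k = 81
Step 3: Does n divide k? 22 | 81 -> False
Step 4: Sum = 0

0


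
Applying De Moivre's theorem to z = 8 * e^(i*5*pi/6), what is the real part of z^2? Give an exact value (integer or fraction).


Step 1: By De Moivre's theorem, z^2 = 8^2 * e^(i*2*5*pi/6) = 64 * (cos(5*pi/3) + i*sin(5*pi/3))
Step 2: |z|^2 = 8^2 = 64
Step 3: The angle 5*pi/3 already lies in [0, 2*pi)
Step 4: cos(5*pi/3) = 1/2
Step 5: Re(z^2) = 64 * 1/2 = 32

32


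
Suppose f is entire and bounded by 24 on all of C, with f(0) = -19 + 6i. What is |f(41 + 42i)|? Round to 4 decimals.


Step 1: By Liouville's theorem, a bounded entire function is constant.
Step 2: f(z) = f(0) = -19 + 6i for all z.
Step 3: |f(w)| = |-19 + 6i| = sqrt(361 + 36)
Step 4: = 19.9249

19.9249


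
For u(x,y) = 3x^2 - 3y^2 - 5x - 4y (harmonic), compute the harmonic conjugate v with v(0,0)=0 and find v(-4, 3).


Step 1: v_x = -u_y = 6y + 4
Step 2: v_y = u_x = 6x - 5
Step 3: v = 6xy + 4x - 5y + C
Step 4: v(0,0) = 0 => C = 0
Step 5: v(-4, 3) = -103

-103


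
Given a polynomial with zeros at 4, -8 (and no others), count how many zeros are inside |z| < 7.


Step 1: Check each root:
  z = 4: |4| = 4 < 7
  z = -8: |-8| = 8 >= 7
Step 2: Count = 1

1


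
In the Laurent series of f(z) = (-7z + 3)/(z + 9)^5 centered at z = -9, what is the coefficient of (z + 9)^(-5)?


Step 1: Write the numerator in powers of (z + 9): -7z + 3 = -7(z + 9) + (-7*(-9) + 3) = -7(z + 9) + 66
Step 2: Divide by (z + 9)^5: f(z) = 66(z + 9)^(-5) - 7(z + 9)^(-4)
Step 3: This finite sum is the Laurent series of f about z = -9.
Step 4: Coefficient of (z + 9)^(-5) = -7*(-9) + 3 = 66

66


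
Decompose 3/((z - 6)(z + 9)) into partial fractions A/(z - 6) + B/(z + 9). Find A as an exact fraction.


Step 1: Multiply both sides by (z - 6) and set z = 6
Step 2: A = 3 / (6 + 9)
Step 3: A = 3 / 15
Step 4: A = 1/5

1/5


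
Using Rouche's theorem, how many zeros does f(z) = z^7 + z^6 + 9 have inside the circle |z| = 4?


Step 1: On |z| = 4 the three terms have sizes |z^7| = 4^7 = 16384, |z^6| = 4^6 = 4096, |9| = 9
Step 2: The dominant term is g(z) = z^7; let h(z) = z^6 + 9 so f = g + h
Step 3: On |z| = 4: |g| = 16384 and |h| <= 4096 + 9 = 4105
Step 4: Since 16384 > 4105, |h| < |g| on |z| = 4, so by Rouche f has the same number of zeros as g inside |z| < 4
Step 5: g(z) = z^7 has 7 zeros (all at the origin) inside |z| < 4. Answer = 7

7
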